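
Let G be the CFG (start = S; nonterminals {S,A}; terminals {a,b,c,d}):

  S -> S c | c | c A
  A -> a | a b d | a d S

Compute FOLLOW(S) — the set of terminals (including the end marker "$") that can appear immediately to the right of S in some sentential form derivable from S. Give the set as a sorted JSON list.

FIRST sets, iterate to fixpoint:
round 1:
  A via A→a: +{a}
  S via S→c: +{c}
  S: {c}  A: {a}
round 2: done
  S: {c}  A: {a}

FOLLOW sets:
FOLLOW(S) := {$}
round 1:
  S→S c: FOLLOW(S) ⊇ FIRST(c) = {c}; new: +{c}
  S→c A: FOLLOW(A) ⊇ FOLLOW(S) ⊇ {$,c}; new: +{$,c}
  FOLLOW[S]={$,c}  FOLLOW[A]={$,c}
round 2: — fixpoint
  FOLLOW[S]={$,c}  FOLLOW[A]={$,c}

FOLLOW(S) = ["$", "c"]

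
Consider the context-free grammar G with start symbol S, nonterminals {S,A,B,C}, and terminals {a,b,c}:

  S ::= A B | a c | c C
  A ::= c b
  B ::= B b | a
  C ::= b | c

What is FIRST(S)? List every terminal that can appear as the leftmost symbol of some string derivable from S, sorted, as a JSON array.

FIRST sets, iterate to fixpoint:
iter 1:
  A via A→c b: +{c}
  B via B→a: +{a}
  C via C→b: +{b}
  C via C→c: +{c}
  S via S→A B: +{c}
  S via S→a c: +{a}
  FIRST(S)={a,c}  FIRST(A)={c}  FIRST(B)={a}  FIRST(C)={b,c}
iter 2: (no change)
  FIRST(S)={a,c}  FIRST(A)={c}  FIRST(B)={a}  FIRST(C)={b,c}

FIRST(S) = ["a", "c"]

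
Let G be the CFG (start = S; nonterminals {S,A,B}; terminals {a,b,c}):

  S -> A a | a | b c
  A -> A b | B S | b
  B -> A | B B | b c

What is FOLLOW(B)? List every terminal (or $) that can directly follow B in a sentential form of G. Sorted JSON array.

Compute FIRST by fixpoint:
pass 1:
  A via A→b: +{b}
  B via B→A: +{b}
  S via S→A a: +{b}
  S via S→a: +{a}
  S: {a,b}  A: {b}  B: {b}
pass 2: — fixpoint
  S: {a,b}  A: {b}  B: {b}

Compute FOLLOW by fixpoint:
initialize: $ ∈ FOLLOW(S)
round 1:
  A→A b: FOLLOW(A) ⊇ FIRST(b) = {b}; new: +{b}
  A→B S: FOLLOW(B) ⊇ FIRST(S) = {a,b}; new: +{a,b}
  A→B S: FOLLOW(S) ⊇ FOLLOW(A) ⊇ {b}; new: +{b}
  B→A: FOLLOW(A) ⊇ FOLLOW(B) ⊇ {a,b}; new: +{a}
  FOLLOW[S]={$,b}  FOLLOW[A]={a,b}  FOLLOW[B]={a,b}
round 2:
  A→B S: FOLLOW(S) ⊇ FOLLOW(A) ⊇ {a,b}; new: +{a}
  FOLLOW[S]={$,a,b}  FOLLOW[A]={a,b}  FOLLOW[B]={a,b}
round 3: (stable)
  FOLLOW[S]={$,a,b}  FOLLOW[A]={a,b}  FOLLOW[B]={a,b}

FOLLOW(B) = ["a", "b"]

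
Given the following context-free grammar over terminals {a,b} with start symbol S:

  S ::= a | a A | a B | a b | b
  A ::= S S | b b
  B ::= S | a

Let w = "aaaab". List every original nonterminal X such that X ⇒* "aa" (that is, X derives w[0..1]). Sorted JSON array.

Convert to CNF:
  S -> T1 A | T1 B | T1 T0 | a | b
  A -> S S | T0 T0
  B -> T1 A | T1 B | T1 T0 | a | b
  T0 -> b
  T1 -> a

CYK fill — only the sub-triangle for w[0..1]:
  cell(0,0) a: {B,S,T1}  orig:{B,S}
  cell(1,1) a: {B,S,T1}  orig:{B,S}
  cell(0,1) aa: {A,B,S}

Original NTs in T[0,1] deriving "aa": ["A", "B", "S"]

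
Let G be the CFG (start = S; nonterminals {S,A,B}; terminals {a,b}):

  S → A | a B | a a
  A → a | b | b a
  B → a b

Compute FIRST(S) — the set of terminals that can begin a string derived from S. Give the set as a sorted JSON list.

FIRST sets, iterate to fixpoint:
pass 1:
  A via A→a: +{a}
  A via A→b: +{b}
  B via B→a b: +{a}
  S via S→A: +{a,b}
  FIRST(S)={a,b}  FIRST(A)={a,b}  FIRST(B)={a}
pass 2: done
  FIRST(S)={a,b}  FIRST(A)={a,b}  FIRST(B)={a}

FIRST(S) = ["a", "b"]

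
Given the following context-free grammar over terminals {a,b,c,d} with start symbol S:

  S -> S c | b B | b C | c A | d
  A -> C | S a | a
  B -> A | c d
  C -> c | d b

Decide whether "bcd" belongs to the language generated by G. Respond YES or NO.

Convert to CNF:
  S -> S T3 | T2 B | T2 C | T3 A | d
  A -> S T0 | T1 T2 | a | c
  B -> S T0 | T1 T2 | T3 T1 | a | c
  C -> T1 T2 | c
  T0 -> a
  T1 -> d
  T2 -> b
  T3 -> c

CYK fill:
  [0..0]={T2}  "b"  orig:{}
  [1..1]={A,B,C,T3}  "c"  orig:{A,B,C}
  [2..2]={S,T1}  "d"  orig:{S}
  [0..1]={S}  "bc"
  [1..2]={B}  "cd"
  [0..2]={S}  "bcd"

S ∈ T[0,2] ⇒ YES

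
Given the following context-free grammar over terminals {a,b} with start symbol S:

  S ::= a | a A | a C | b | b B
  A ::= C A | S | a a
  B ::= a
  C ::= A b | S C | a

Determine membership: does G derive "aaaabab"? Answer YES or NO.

Convert to CNF:
  S -> T0 A | T0 C | T1 B | a | b
  A -> C A | T0 A | T0 C | T0 T0 | T1 B | a | b
  B -> a
  C -> A T1 | S C | a
  T0 -> a
  T1 -> b

CYK table (by increasing span):
  cell(0,0) a: {A,B,C,S,T0}  orig:{A,B,C,S}
  cell(1,1) a: {A,B,C,S,T0}  orig:{A,B,C,S}
  cell(2,2) a: {A,B,C,S,T0}  orig:{A,B,C,S}
  cell(3,3) a: {A,B,C,S,T0}  orig:{A,B,C,S}
  cell(4,4) b: {A,S,T1}  orig:{A,S}
  cell(5,5) a: {A,B,C,S,T0}  orig:{A,B,C,S}
  cell(6,6) b: {A,S,T1}  orig:{A,S}
  cell(0,1) aa: {A,C,S}
  cell(1,2) aa: {A,C,S}
  cell(2,3) aa: {A,C,S}
  cell(3,4) ab: {A,C,S}
  cell(4,5) ba: {A,C,S}
  cell(5,6) ab: {A,C,S}
  cell(0,2) aaa: {A,C,S}
  cell(1,3) aaa: {A,C,S}
  cell(2,4) aab: {A,C,S}
  cell(3,5) aba: {A,C,S}
  cell(4,6) bab: {A,C}
  cell(0,3) aaaa: {A,C,S}
  cell(1,4) aaab: {A,C,S}
  cell(2,5) aaba: {A,C,S}
  cell(3,6) abab: {A,C,S}
  cell(0,4) aaaab: {A,C,S}
  cell(1,5) aaaba: {A,C,S}
  cell(2,6) aabab: {A,C,S}
  cell(0,5) aaaaba: {A,C,S}
  cell(1,6) aaabab: {A,C,S}
  cell(0,6) aaaabab: {A,C,S}

S ∈ T[0,6] ⇒ YES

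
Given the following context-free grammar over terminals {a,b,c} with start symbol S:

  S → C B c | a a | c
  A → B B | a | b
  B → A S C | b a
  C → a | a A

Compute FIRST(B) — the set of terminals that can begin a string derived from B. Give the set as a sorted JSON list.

Compute FIRST by fixpoint:
[1]
  A via A→a: +{a}
  A via A→b: +{b}
  B via B→A S C: +{a,b}
  C via C→a: +{a}
  S via S→C B c: +{a}
  S via S→c: +{c}
  FIRST[S]={a,c}  FIRST[A]={a,b}  FIRST[B]={a,b}  FIRST[C]={a}
[2] done
  FIRST[S]={a,c}  FIRST[A]={a,b}  FIRST[B]={a,b}  FIRST[C]={a}

FIRST(B) = ["a", "b"]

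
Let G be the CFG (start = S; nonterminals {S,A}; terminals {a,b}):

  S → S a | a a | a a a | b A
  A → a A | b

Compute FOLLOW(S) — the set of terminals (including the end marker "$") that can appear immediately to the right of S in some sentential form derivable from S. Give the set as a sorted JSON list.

FIRST iteration:
round 1:
  A via A→a A: +{a}
  A via A→b: +{b}
  S via S→a a: +{a}
  S via S→b A: +{b}
  S: {a,b}  A: {a,b}
round 2: (no change)
  S: {a,b}  A: {a,b}

FOLLOW iteration:
initialize: $ ∈ FOLLOW(S)
iter 1:
  S→S a: FOLLOW(S) ⊇ FIRST(a) = {a}; new: +{a}
  S→b A: FOLLOW(A) ⊇ FOLLOW(S) ⊇ {$,a}; new: +{$,a}
  FOLLOW(S)={$,a}  FOLLOW(A)={$,a}
iter 2: done
  FOLLOW(S)={$,a}  FOLLOW(A)={$,a}

FOLLOW(S) = ["$", "a"]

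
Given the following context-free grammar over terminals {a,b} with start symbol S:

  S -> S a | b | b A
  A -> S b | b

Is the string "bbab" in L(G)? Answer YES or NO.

CNF form of G:
  S -> S T1 | T0 A | b
  A -> S T0 | b
  T0 -> b
  T1 -> a

CYK fill:
  [0..0]={A,S,T0}  "b"  orig:{A,S}
  [1..1]={A,S,T0}  "b"  orig:{A,S}
  [2..2]={T1}  "a"  orig:{}
  [3..3]={A,S,T0}  "b"  orig:{A,S}
  [0..1]={A,S}  "bb"
  [1..2]={S}  "ba"
  [2..3]=∅  "ab"
  [0..2]={S}  "bba"
  [1..3]={A}  "bab"
  [0..3]={A,S}  "bbab"

S ∈ T[0,3] ⇒ YES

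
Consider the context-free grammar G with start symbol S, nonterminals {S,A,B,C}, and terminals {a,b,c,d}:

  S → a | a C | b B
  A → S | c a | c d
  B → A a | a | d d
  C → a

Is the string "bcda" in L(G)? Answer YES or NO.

CNF form of G:
  S -> T0 C | T1 B | a
  A -> T0 C | T1 B | T2 T0 | T2 T3 | a
  B -> A T0 | T3 T3 | a
  C -> a
  T0 -> a
  T1 -> b
  T2 -> c
  T3 -> d

CYK fill:
  [0..0]={T1}  "b"  orig:{}
  [1..1]={T2}  "c"  orig:{}
  [2..2]={T3}  "d"  orig:{}
  [3..3]={A,B,C,S,T0}  "a"  orig:{A,B,C,S}
  [0..1]=∅  "bc"
  [1..2]={A}  "cd"
  [2..3]=∅  "da"
  [0..2]=∅  "bcd"
  [1..3]={B}  "cda"
  [0..3]={A,S}  "bcda"

S ∈ T[0,3] ⇒ YES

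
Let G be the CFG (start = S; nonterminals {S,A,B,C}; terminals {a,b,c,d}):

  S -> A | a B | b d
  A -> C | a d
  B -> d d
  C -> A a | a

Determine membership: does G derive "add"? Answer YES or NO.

Convert to CNF:
  S -> A T0 | T0 B | T0 T1 | T2 T1 | a
  A -> A T0 | T0 T1 | a
  B -> T1 T1
  C -> A T0 | a
  T0 -> a
  T1 -> d
  T2 -> b

Fill CYK table bottom-up:
  [0..0]={A,C,S,T0}  "a"  orig:{A,C,S}
  [1..1]={T1}  "d"  orig:{}
  [2..2]={T1}  "d"  orig:{}
  [0..1]={A,S}  "ad"
  [1..2]={B}  "dd"
  [0..2]={S}  "add"

S ∈ T[0,2] ⇒ YES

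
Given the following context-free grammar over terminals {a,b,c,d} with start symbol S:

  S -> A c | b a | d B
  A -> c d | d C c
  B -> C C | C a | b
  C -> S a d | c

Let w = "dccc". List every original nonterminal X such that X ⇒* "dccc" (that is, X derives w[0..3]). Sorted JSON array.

Convert to CNF:
  S -> A T0 | T1 B | T3 T2
  A -> T0 T1 | T1 X4
  B -> C C | C T2 | b
  C -> S X5 | c
  T0 -> c
  T1 -> d
  T2 -> a
  T3 -> b
  X4 -> C T0
  X5 -> T2 T1

Fill CYK table bottom-up, restricted to cells inside w[0..3]:
  T[0,0] 'd' = {T1}  orig:{}
  T[1,1] 'c' = {C,T0}  orig:{C}
  T[2,2] 'c' = {C,T0}  orig:{C}
  T[3,3] 'c' = {C,T0}  orig:{C}
  T[0,1] 'dc' = ∅
  T[1,2] 'cc' = {B,X4}  orig:{B}
  T[2,3] 'cc' = {B,X4}  orig:{B}
  T[0,2] 'dcc' = {A,S}
  T[1,3] 'ccc' = ∅
  T[0,3] 'dccc' = {S}

Original NTs in T[0,3] deriving "dccc": ["S"]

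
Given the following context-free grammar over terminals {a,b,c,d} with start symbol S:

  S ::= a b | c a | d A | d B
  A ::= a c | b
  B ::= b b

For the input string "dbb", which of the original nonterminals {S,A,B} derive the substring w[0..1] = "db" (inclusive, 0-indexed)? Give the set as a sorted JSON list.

CNF form of G:
  S -> T0 T2 | T1 T0 | T3 A | T3 B
  A -> T0 T1 | b
  B -> T2 T2
  T0 -> a
  T1 -> c
  T2 -> b
  T3 -> d

Fill CYK table bottom-up — only the sub-triangle for w[0..1]:
  [0..0]={T3}  "d"  orig:{}
  [1..1]={A,T2}  "b"  orig:{A}
  [0..1]={S}  "db"

Original NTs in T[0,1] deriving "db": ["S"]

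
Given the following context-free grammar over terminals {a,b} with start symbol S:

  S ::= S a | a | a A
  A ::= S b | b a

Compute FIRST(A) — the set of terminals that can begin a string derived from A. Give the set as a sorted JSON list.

FIRST sets, iterate to fixpoint:
round 1:
  A via A→b a: +{b}
  S via S→a: +{a}
  FIRST[S]={a}  FIRST[A]={b}
round 2:
  A via A→S b: +{a}
  FIRST[S]={a}  FIRST[A]={a,b}
round 3: — fixpoint
  FIRST[S]={a}  FIRST[A]={a,b}

FIRST(A) = ["a", "b"]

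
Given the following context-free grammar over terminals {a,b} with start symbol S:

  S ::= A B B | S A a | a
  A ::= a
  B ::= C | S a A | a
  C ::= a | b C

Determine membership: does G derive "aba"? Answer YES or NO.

Convert to CNF:
  S -> A X3 | S X4 | a
  A -> a
  B -> S X2 | T1 C | a
  C -> T1 C | a
  T0 -> a
  T1 -> b
  X2 -> T0 A
  X3 -> B B
  X4 -> A T0

CYK table (by increasing span):
  T[0,0] 'a' = {A,B,C,S,T0}  orig:{A,B,C,S}
  T[1,1] 'b' = {T1}  orig:{}
  T[2,2] 'a' = {A,B,C,S,T0}  orig:{A,B,C,S}
  T[0,1] 'ab' = ∅
  T[1,2] 'ba' = {B,C}
  T[0,2] 'aba' = {X3}  orig:{}

S ∉ T[0,2] ⇒ NO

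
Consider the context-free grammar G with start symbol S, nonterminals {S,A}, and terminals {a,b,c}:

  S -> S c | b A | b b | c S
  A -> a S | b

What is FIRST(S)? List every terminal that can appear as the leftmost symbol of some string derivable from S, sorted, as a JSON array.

Compute FIRST by fixpoint:
round 1:
  A via A→a S: +{a}
  A via A→b: +{b}
  S via S→b A: +{b}
  S via S→c S: +{c}
  FIRST(S)={b,c}  FIRST(A)={a,b}
round 2: (no change)
  FIRST(S)={b,c}  FIRST(A)={a,b}

FIRST(S) = ["b", "c"]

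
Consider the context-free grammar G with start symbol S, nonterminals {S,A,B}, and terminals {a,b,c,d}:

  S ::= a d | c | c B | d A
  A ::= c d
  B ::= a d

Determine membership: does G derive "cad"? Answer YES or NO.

Convert to CNF:
  S -> T0 B | T1 A | T2 T1 | c
  A -> T0 T1
  B -> T2 T1
  T0 -> c
  T1 -> d
  T2 -> a

Fill CYK table bottom-up:
  [0..0]={S,T0}  "c"  orig:{S}
  [1..1]={T2}  "a"  orig:{}
  [2..2]={T1}  "d"  orig:{}
  [0..1]=∅  "ca"
  [1..2]={B,S}  "ad"
  [0..2]={S}  "cad"

S ∈ T[0,2] ⇒ YES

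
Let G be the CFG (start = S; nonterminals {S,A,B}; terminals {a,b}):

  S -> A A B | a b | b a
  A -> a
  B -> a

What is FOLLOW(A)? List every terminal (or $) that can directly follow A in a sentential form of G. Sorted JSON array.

FIRST sets, iterate to fixpoint:
iter 1:
  A via A→a: +{a}
  B via B→a: +{a}
  S via S→A A B: +{a}
  S via S→b a: +{b}
  FIRST(S)={a,b}  FIRST(A)={a}  FIRST(B)={a}
iter 2: — fixpoint
  FIRST(S)={a,b}  FIRST(A)={a}  FIRST(B)={a}

FOLLOW iteration:
FOLLOW(S) := {$}
pass 1:
  S→A A B: FOLLOW(A) ⊇ FIRST(A) = {a}; new: +{a}
  S→A A B: FOLLOW(B) ⊇ FOLLOW(S) ⊇ {$}; new: +{$}
  FOLLOW(S)={$}  FOLLOW(A)={a}  FOLLOW(B)={$}
pass 2: done
  FOLLOW(S)={$}  FOLLOW(A)={a}  FOLLOW(B)={$}

FOLLOW(A) = ["a"]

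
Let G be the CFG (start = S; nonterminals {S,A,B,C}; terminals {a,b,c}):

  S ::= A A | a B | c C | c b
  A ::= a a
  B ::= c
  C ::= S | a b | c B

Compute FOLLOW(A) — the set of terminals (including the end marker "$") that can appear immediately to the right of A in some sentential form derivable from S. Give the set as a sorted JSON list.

FIRST sets, iterate to fixpoint:
iter 1:
  A via A→a a: +{a}
  B via B→c: +{c}
  C via C→a b: +{a}
  C via C→c B: +{c}
  S via S→A A: +{a}
  S via S→c C: +{c}
  FIRST[S]={a,c}  FIRST[A]={a}  FIRST[B]={c}  FIRST[C]={a,c}
iter 2: (no change)
  FIRST[S]={a,c}  FIRST[A]={a}  FIRST[B]={c}  FIRST[C]={a,c}

FOLLOW iteration:
FOLLOW(S) := {$}
round 1:
  S→A A: FOLLOW(A) ⊇ FIRST(A) = {a}; new: +{a}
  S→A A: FOLLOW(A) ⊇ FOLLOW(S) ⊇ {$}; new: +{$}
  S→a B: FOLLOW(B) ⊇ FOLLOW(S) ⊇ {$}; new: +{$}
  S→c C: FOLLOW(C) ⊇ FOLLOW(S) ⊇ {$}; new: +{$}
  S: {$}  A: {$,a}  B: {$}  C: {$}
round 2: (no change)
  S: {$}  A: {$,a}  B: {$}  C: {$}

FOLLOW(A) = ["$", "a"]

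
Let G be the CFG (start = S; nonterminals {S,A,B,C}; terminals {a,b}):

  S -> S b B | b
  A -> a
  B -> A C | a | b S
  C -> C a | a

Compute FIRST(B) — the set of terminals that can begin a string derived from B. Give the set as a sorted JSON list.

Compute FIRST by fixpoint:
[1]
  A via A→a: +{a}
  B via B→A C: +{a}
  B via B→b S: +{b}
  C via C→a: +{a}
  S via S→b: +{b}
  S: {b}  A: {a}  B: {a,b}  C: {a}
[2] — fixpoint
  S: {b}  A: {a}  B: {a,b}  C: {a}

FIRST(B) = ["a", "b"]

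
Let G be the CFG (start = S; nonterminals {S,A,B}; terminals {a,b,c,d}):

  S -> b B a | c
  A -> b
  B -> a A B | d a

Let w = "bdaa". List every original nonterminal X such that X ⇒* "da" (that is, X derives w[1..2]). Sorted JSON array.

CNF form of G:
  S -> T2 X4 | c
  A -> b
  B -> T0 X3 | T1 T0
  T0 -> a
  T1 -> d
  T2 -> b
  X3 -> A B
  X4 -> B T0

CYK table (by increasing span) — only the sub-triangle for w[1..2]:
  [1..1]={T1}  "d"  orig:{}
  [2..2]={T0}  "a"  orig:{}
  [1..2]={B}  "da"

Original NTs in T[1,2] deriving "da": ["B"]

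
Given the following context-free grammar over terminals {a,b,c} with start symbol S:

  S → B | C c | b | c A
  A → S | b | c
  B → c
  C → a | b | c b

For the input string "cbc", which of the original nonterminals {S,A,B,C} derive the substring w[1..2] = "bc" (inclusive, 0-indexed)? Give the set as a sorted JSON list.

CNF form of G:
  S -> C T0 | T0 A | b | c
  A -> C T0 | T0 A | b | c
  B -> c
  C -> T0 T1 | a | b
  T0 -> c
  T1 -> b

CYK table (by increasing span) — only the sub-triangle for w[1..2]:
  cell(1,1) b: {A,C,S,T1}  orig:{A,C,S}
  cell(2,2) c: {A,B,S,T0}  orig:{A,B,S}
  cell(1,2) bc: {A,S}

Original NTs in T[1,2] deriving "bc": ["A", "S"]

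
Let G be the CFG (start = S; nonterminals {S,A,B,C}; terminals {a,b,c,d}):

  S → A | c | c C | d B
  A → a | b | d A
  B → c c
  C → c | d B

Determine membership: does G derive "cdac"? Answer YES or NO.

CNF form of G:
  S -> T0 A | T0 B | T1 C | a | b | c
  A -> T0 A | a | b
  B -> T1 T1
  C -> T0 B | c
  T0 -> d
  T1 -> c

CYK table (by increasing span):
  [0..0]={C,S,T1}  "c"  orig:{C,S}
  [1..1]={T0}  "d"  orig:{}
  [2..2]={A,S}  "a"
  [3..3]={C,S,T1}  "c"  orig:{C,S}
  [0..1]=∅  "cd"
  [1..2]={A,S}  "da"
  [2..3]=∅  "ac"
  [0..2]=∅  "cda"
  [1..3]=∅  "dac"
  [0..3]=∅  "cdac"

S ∉ T[0,3] ⇒ NO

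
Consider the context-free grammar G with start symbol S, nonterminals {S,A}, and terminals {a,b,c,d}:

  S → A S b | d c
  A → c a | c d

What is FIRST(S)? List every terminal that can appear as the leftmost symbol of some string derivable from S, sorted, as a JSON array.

Compute FIRST by fixpoint:
pass 1:
  A via A→c a: +{c}
  S via S→A S b: +{c}
  S via S→d c: +{d}
  S: {c,d}  A: {c}
pass 2: — fixpoint
  S: {c,d}  A: {c}

FIRST(S) = ["c", "d"]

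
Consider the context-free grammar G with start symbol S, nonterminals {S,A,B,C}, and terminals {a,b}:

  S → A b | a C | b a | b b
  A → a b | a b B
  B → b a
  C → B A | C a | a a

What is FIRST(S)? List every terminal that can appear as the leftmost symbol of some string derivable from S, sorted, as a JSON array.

Compute FIRST by fixpoint:
pass 1:
  A via A→a b: +{a}
  B via B→b a: +{b}
  C via C→B A: +{b}
  C via C→a a: +{a}
  S via S→A b: +{a}
  S via S→b a: +{b}
  S: {a,b}  A: {a}  B: {b}  C: {a,b}
pass 2: — fixpoint
  S: {a,b}  A: {a}  B: {b}  C: {a,b}

FIRST(S) = ["a", "b"]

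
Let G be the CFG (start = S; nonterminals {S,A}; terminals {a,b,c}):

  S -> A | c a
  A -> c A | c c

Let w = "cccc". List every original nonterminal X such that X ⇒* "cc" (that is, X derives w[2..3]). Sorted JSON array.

CNF form of G:
  S -> T0 A | T0 T0 | T0 T1
  A -> T0 A | T0 T0
  T0 -> c
  T1 -> a

CYK table (by increasing span), restricted to cells inside w[2..3]:
  T[2,2] 'c' = {T0}  orig:{}
  T[3,3] 'c' = {T0}  orig:{}
  T[2,3] 'cc' = {A,S}

Original NTs in T[2,3] deriving "cc": ["A", "S"]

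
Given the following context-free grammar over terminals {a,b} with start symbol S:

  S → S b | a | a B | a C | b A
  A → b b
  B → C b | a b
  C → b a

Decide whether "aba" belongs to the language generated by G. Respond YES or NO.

Convert to CNF:
  S -> S T0 | T0 A | T1 B | T1 C | a
  A -> T0 T0
  B -> C T0 | T1 T0
  C -> T0 T1
  T0 -> b
  T1 -> a

CYK fill:
  T[0,0] 'a' = {S,T1}  orig:{S}
  T[1,1] 'b' = {T0}  orig:{}
  T[2,2] 'a' = {S,T1}  orig:{S}
  T[0,1] 'ab' = {B,S}
  T[1,2] 'ba' = {C}
  T[0,2] 'aba' = {S}

S ∈ T[0,2] ⇒ YES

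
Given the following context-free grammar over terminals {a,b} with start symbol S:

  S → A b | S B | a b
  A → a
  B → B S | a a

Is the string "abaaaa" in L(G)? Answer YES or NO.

CNF form of G:
  S -> A T1 | S B | T0 T1
  A -> a
  B -> B S | T0 T0
  T0 -> a
  T1 -> b

CYK table (by increasing span):
  T[0,0] 'a' = {A,T0}  orig:{A}
  T[1,1] 'b' = {T1}  orig:{}
  T[2,2] 'a' = {A,T0}  orig:{A}
  T[3,3] 'a' = {A,T0}  orig:{A}
  T[4,4] 'a' = {A,T0}  orig:{A}
  T[5,5] 'a' = {A,T0}  orig:{A}
  T[0,1] 'ab' = {S}
  T[1,2] 'ba' = ∅
  T[2,3] 'aa' = {B}
  T[3,4] 'aa' = {B}
  T[4,5] 'aa' = {B}
  T[0,2] 'aba' = ∅
  T[1,3] 'baa' = ∅
  T[2,4] 'aaa' = ∅
  T[3,5] 'aaa' = ∅
  T[0,3] 'abaa' = {S}
  T[1,4] 'baaa' = ∅
  T[2,5] 'aaaa' = ∅
  T[0,4] 'abaaa' = ∅
  T[1,5] 'baaaa' = ∅
  T[0,5] 'abaaaa' = {S}

S ∈ T[0,5] ⇒ YES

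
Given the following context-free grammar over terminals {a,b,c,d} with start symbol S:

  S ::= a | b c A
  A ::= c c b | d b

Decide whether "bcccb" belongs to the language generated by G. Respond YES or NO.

Convert to CNF:
  S -> T1 X4 | a
  A -> T0 X3 | T2 T1
  T0 -> c
  T1 -> b
  T2 -> d
  X3 -> T0 T1
  X4 -> T0 A

CYK fill:
  cell(0,0) b: {T1}  orig:{}
  cell(1,1) c: {T0}  orig:{}
  cell(2,2) c: {T0}  orig:{}
  cell(3,3) c: {T0}  orig:{}
  cell(4,4) b: {T1}  orig:{}
  cell(0,1) bc: ∅
  cell(1,2) cc: ∅
  cell(2,3) cc: ∅
  cell(3,4) cb: {X3}  orig:{}
  cell(0,2) bcc: ∅
  cell(1,3) ccc: ∅
  cell(2,4) ccb: {A}
  cell(0,3) bccc: ∅
  cell(1,4) cccb: {X4}  orig:{}
  cell(0,4) bcccb: {S}

S ∈ T[0,4] ⇒ YES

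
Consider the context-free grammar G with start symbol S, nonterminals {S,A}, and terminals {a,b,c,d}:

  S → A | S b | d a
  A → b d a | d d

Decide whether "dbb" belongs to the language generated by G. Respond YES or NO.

Convert to CNF:
  S -> S T0 | T0 X4 | T1 T1 | T1 T2
  A -> T0 X3 | T1 T1
  T0 -> b
  T1 -> d
  T2 -> a
  X3 -> T1 T2
  X4 -> T1 T2

CYK table (by increasing span):
  cell(0,0) d: {T1}  orig:{}
  cell(1,1) b: {T0}  orig:{}
  cell(2,2) b: {T0}  orig:{}
  cell(0,1) db: ∅
  cell(1,2) bb: ∅
  cell(0,2) dbb: ∅

S ∉ T[0,2] ⇒ NO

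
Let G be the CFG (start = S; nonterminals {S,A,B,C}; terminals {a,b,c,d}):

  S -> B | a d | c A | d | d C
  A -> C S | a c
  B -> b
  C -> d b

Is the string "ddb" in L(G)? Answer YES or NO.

Convert to CNF:
  S -> T0 T2 | T1 A | T2 C | b | d
  A -> C S | T0 T1
  B -> b
  C -> T2 T3
  T0 -> a
  T1 -> c
  T2 -> d
  T3 -> b

Fill CYK table bottom-up:
  cell(0,0) d: {S,T2}  orig:{S}
  cell(1,1) d: {S,T2}  orig:{S}
  cell(2,2) b: {B,S,T3}  orig:{B,S}
  cell(0,1) dd: ∅
  cell(1,2) db: {C}
  cell(0,2) ddb: {S}

S ∈ T[0,2] ⇒ YES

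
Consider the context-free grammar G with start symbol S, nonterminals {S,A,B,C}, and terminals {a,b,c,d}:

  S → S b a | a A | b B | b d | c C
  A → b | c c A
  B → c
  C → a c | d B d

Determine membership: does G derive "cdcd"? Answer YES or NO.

CNF form of G:
  S -> S X6 | T0 C | T1 A | T3 B | T3 T2
  A -> T0 X4 | b
  B -> c
  C -> T1 T0 | T2 X5
  T0 -> c
  T1 -> a
  T2 -> d
  T3 -> b
  X4 -> T0 A
  X5 -> B T2
  X6 -> T3 T1

CYK fill:
  cell(0,0) c: {B,T0}  orig:{B}
  cell(1,1) d: {T2}  orig:{}
  cell(2,2) c: {B,T0}  orig:{B}
  cell(3,3) d: {T2}  orig:{}
  cell(0,1) cd: {X5}  orig:{}
  cell(1,2) dc: ∅
  cell(2,3) cd: {X5}  orig:{}
  cell(0,2) cdc: ∅
  cell(1,3) dcd: {C}
  cell(0,3) cdcd: {S}

S ∈ T[0,3] ⇒ YES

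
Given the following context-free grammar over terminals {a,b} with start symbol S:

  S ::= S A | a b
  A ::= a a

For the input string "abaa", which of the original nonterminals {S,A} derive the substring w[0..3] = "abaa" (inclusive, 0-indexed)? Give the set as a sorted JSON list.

CNF form of G:
  S -> S A | T0 T1
  A -> T0 T0
  T0 -> a
  T1 -> b

CYK fill, restricted to cells inside w[0..3]:
  [0..0]={T0}  "a"  orig:{}
  [1..1]={T1}  "b"  orig:{}
  [2..2]={T0}  "a"  orig:{}
  [3..3]={T0}  "a"  orig:{}
  [0..1]={S}  "ab"
  [1..2]=∅  "ba"
  [2..3]={A}  "aa"
  [0..2]=∅  "aba"
  [1..3]=∅  "baa"
  [0..3]={S}  "abaa"

Original NTs in T[0,3] deriving "abaa": ["S"]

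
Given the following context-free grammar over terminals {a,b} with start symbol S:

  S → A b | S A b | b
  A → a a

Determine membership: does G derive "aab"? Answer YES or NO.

Convert to CNF:
  S -> A T1 | S X2 | b
  A -> T0 T0
  T0 -> a
  T1 -> b
  X2 -> A T1

CYK fill:
  T[0,0] 'a' = {T0}  orig:{}
  T[1,1] 'a' = {T0}  orig:{}
  T[2,2] 'b' = {S,T1}  orig:{S}
  T[0,1] 'aa' = {A}
  T[1,2] 'ab' = ∅
  T[0,2] 'aab' = {S,X2}  orig:{S}

S ∈ T[0,2] ⇒ YES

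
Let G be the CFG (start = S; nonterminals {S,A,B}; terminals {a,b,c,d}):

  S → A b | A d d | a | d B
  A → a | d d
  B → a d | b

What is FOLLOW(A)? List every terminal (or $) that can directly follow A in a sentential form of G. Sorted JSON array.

FIRST iteration:
pass 1:
  A via A→a: +{a}
  A via A→d d: +{d}
  B via B→a d: +{a}
  B via B→b: +{b}
  S via S→A b: +{a,d}
  FIRST(S)={a,d}  FIRST(A)={a,d}  FIRST(B)={a,b}
pass 2: done
  FIRST(S)={a,d}  FIRST(A)={a,d}  FIRST(B)={a,b}

FOLLOW iteration:
seed FOLLOW(S) with $
pass 1:
  S→A b: FOLLOW(A) ⊇ FIRST(b) = {b}; new: +{b}
  S→A d d: FOLLOW(A) ⊇ FIRST(d) = {d}; new: +{d}
  S→d B: FOLLOW(B) ⊇ FOLLOW(S) ⊇ {$}; new: +{$}
  FOLLOW(S)={$}  FOLLOW(A)={b,d}  FOLLOW(B)={$}
pass 2: done
  FOLLOW(S)={$}  FOLLOW(A)={b,d}  FOLLOW(B)={$}

FOLLOW(A) = ["b", "d"]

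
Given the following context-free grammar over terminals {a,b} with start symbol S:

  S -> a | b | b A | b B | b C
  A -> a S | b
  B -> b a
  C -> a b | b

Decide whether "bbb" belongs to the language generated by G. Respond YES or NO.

CNF form of G:
  S -> T1 A | T1 B | T1 C | a | b
  A -> T0 S | b
  B -> T1 T0
  C -> T0 T1 | b
  T0 -> a
  T1 -> b

CYK fill:
  T[0,0] 'b' = {A,C,S,T1}  orig:{A,C,S}
  T[1,1] 'b' = {A,C,S,T1}  orig:{A,C,S}
  T[2,2] 'b' = {A,C,S,T1}  orig:{A,C,S}
  T[0,1] 'bb' = {S}
  T[1,2] 'bb' = {S}
  T[0,2] 'bbb' = ∅

S ∉ T[0,2] ⇒ NO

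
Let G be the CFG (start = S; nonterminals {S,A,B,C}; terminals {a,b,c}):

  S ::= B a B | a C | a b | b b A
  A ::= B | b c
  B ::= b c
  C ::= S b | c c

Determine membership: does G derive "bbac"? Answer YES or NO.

Convert to CNF:
  S -> B X3 | T0 X4 | T2 C | T2 T0
  A -> T0 T1
  B -> T0 T1
  C -> S T0 | T1 T1
  T0 -> b
  T1 -> c
  T2 -> a
  X3 -> T2 B
  X4 -> T0 A

CYK table (by increasing span):
  cell(0,0) b: {T0}  orig:{}
  cell(1,1) b: {T0}  orig:{}
  cell(2,2) a: {T2}  orig:{}
  cell(3,3) c: {T1}  orig:{}
  cell(0,1) bb: ∅
  cell(1,2) ba: ∅
  cell(2,3) ac: ∅
  cell(0,2) bba: ∅
  cell(1,3) bac: ∅
  cell(0,3) bbac: ∅

S ∉ T[0,3] ⇒ NO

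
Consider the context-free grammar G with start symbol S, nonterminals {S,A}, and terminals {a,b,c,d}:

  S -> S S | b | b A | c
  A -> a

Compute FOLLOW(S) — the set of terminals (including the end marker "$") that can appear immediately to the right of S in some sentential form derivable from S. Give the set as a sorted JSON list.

FIRST iteration:
round 1:
  A via A→a: +{a}
  S via S→b: +{b}
  S via S→c: +{c}
  FIRST[S]={b,c}  FIRST[A]={a}
round 2: (stable)
  FIRST[S]={b,c}  FIRST[A]={a}

FOLLOW sets:
FOLLOW(S) := {$}
pass 1:
  S→S S: FOLLOW(S) ⊇ FIRST(S) = {b,c}; new: +{b,c}
  S→b A: FOLLOW(A) ⊇ FOLLOW(S) ⊇ {$,b,c}; new: +{$,b,c}
  FOLLOW[S]={$,b,c}  FOLLOW[A]={$,b,c}
pass 2: — fixpoint
  FOLLOW[S]={$,b,c}  FOLLOW[A]={$,b,c}

FOLLOW(S) = ["$", "b", "c"]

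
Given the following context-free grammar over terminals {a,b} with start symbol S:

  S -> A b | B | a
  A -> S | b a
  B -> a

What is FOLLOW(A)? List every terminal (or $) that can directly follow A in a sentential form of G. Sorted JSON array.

FIRST iteration:
iter 1:
  A via A→b a: +{b}
  B via B→a: +{a}
  S via S→A b: +{b}
  S via S→B: +{a}
  S: {a,b}  A: {b}  B: {a}
iter 2:
  A via A→S: +{a}
  S: {a,b}  A: {a,b}  B: {a}
iter 3: — fixpoint
  S: {a,b}  A: {a,b}  B: {a}

Compute FOLLOW by fixpoint:
seed FOLLOW(S) with $
round 1:
  S→A b: FOLLOW(A) ⊇ FIRST(b) = {b}; new: +{b}
  S→B: FOLLOW(B) ⊇ FOLLOW(S) ⊇ {$}; new: +{$}
  S: {$}  A: {b}  B: {$}
round 2:
  A→S: FOLLOW(S) ⊇ FOLLOW(A) ⊇ {b}; new: +{b}
  S→B: FOLLOW(B) ⊇ FOLLOW(S) ⊇ {$,b}; new: +{b}
  S: {$,b}  A: {b}  B: {$,b}
round 3: — fixpoint
  S: {$,b}  A: {b}  B: {$,b}

FOLLOW(A) = ["b"]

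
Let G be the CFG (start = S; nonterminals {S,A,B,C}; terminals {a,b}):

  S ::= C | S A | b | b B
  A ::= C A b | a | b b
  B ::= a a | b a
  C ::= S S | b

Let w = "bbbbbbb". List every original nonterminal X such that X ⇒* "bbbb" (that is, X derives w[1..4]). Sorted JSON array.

Convert to CNF:
  S -> S A | S S | T0 B | b
  A -> C X2 | T0 T0 | a
  B -> T0 T1 | T1 T1
  C -> S S | b
  T0 -> b
  T1 -> a
  X2 -> A T0

Fill CYK table bottom-up — only the sub-triangle for w[1..4]:
  cell(1,1) b: {C,S,T0}  orig:{C,S}
  cell(2,2) b: {C,S,T0}  orig:{C,S}
  cell(3,3) b: {C,S,T0}  orig:{C,S}
  cell(4,4) b: {C,S,T0}  orig:{C,S}
  cell(1,2) bb: {A,C,S}
  cell(2,3) bb: {A,C,S}
  cell(3,4) bb: {A,C,S}
  cell(1,3) bbb: {C,S,X2}  orig:{C,S}
  cell(2,4) bbb: {C,S,X2}  orig:{C,S}
  cell(1,4) bbbb: {A,C,S}

Original NTs in T[1,4] deriving "bbbb": ["A", "C", "S"]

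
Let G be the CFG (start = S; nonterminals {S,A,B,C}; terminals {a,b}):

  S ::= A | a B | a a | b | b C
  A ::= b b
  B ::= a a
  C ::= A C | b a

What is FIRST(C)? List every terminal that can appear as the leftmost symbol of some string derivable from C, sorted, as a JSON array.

Compute FIRST by fixpoint:
pass 1:
  A via A→b b: +{b}
  B via B→a a: +{a}
  C via C→A C: +{b}
  S via S→A: +{b}
  S via S→a B: +{a}
  S: {a,b}  A: {b}  B: {a}  C: {b}
pass 2: — fixpoint
  S: {a,b}  A: {b}  B: {a}  C: {b}

FIRST(C) = ["b"]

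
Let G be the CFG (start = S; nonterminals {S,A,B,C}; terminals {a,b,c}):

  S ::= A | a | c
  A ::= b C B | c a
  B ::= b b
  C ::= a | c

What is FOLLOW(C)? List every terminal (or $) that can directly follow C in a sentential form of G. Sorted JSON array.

FIRST iteration:
round 1:
  A via A→b C B: +{b}
  A via A→c a: +{c}
  B via B→b b: +{b}
  C via C→a: +{a}
  C via C→c: +{c}
  S via S→A: +{b,c}
  S via S→a: +{a}
  FIRST(S)={a,b,c}  FIRST(A)={b,c}  FIRST(B)={b}  FIRST(C)={a,c}
round 2: done
  FIRST(S)={a,b,c}  FIRST(A)={b,c}  FIRST(B)={b}  FIRST(C)={a,c}

Compute FOLLOW by fixpoint:
initialize: $ ∈ FOLLOW(S)
[1]
  A→b C B: FOLLOW(C) ⊇ FIRST(B) = {b}; new: +{b}
  S→A: FOLLOW(A) ⊇ FOLLOW(S) ⊇ {$}; new: +{$}
  FOLLOW(S)={$}  FOLLOW(A)={$}  FOLLOW(B)={}  FOLLOW(C)={b}
[2]
  A→b C B: FOLLOW(B) ⊇ FOLLOW(A) ⊇ {$}; new: +{$}
  FOLLOW(S)={$}  FOLLOW(A)={$}  FOLLOW(B)={$}  FOLLOW(C)={b}
[3] (stable)
  FOLLOW(S)={$}  FOLLOW(A)={$}  FOLLOW(B)={$}  FOLLOW(C)={b}

FOLLOW(C) = ["b"]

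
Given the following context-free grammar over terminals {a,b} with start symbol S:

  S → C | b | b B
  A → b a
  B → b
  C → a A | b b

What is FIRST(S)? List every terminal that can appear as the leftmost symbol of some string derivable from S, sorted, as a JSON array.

FIRST sets, iterate to fixpoint:
round 1:
  A via A→b a: +{b}
  B via B→b: +{b}
  C via C→a A: +{a}
  C via C→b b: +{b}
  S via S→C: +{a,b}
  S: {a,b}  A: {b}  B: {b}  C: {a,b}
round 2: — fixpoint
  S: {a,b}  A: {b}  B: {b}  C: {a,b}

FIRST(S) = ["a", "b"]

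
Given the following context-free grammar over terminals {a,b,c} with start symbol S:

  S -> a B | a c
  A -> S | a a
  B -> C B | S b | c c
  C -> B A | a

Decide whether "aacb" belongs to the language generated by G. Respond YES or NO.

Convert to CNF:
  S -> T0 B | T0 T1
  A -> T0 B | T0 T0 | T0 T1
  B -> C B | S T2 | T1 T1
  C -> B A | a
  T0 -> a
  T1 -> c
  T2 -> b

Fill CYK table bottom-up:
  cell(0,0) a: {C,T0}  orig:{C}
  cell(1,1) a: {C,T0}  orig:{C}
  cell(2,2) c: {T1}  orig:{}
  cell(3,3) b: {T2}  orig:{}
  cell(0,1) aa: {A}
  cell(1,2) ac: {A,S}
  cell(2,3) cb: ∅
  cell(0,2) aac: ∅
  cell(1,3) acb: {B}
  cell(0,3) aacb: {A,B,S}

S ∈ T[0,3] ⇒ YES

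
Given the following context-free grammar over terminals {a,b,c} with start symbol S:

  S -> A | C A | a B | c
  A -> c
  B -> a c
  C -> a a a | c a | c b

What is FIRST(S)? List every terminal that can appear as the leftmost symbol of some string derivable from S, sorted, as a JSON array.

FIRST sets, iterate to fixpoint:
round 1:
  A via A→c: +{c}
  B via B→a c: +{a}
  C via C→a a a: +{a}
  C via C→c a: +{c}
  S via S→A: +{c}
  S via S→C A: +{a}
  FIRST[S]={a,c}  FIRST[A]={c}  FIRST[B]={a}  FIRST[C]={a,c}
round 2: (no change)
  FIRST[S]={a,c}  FIRST[A]={c}  FIRST[B]={a}  FIRST[C]={a,c}

FIRST(S) = ["a", "c"]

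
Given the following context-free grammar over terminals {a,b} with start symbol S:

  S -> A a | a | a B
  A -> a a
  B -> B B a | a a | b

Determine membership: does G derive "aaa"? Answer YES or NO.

Convert to CNF:
  S -> A T0 | T0 B | a
  A -> T0 T0
  B -> B X1 | T0 T0 | b
  T0 -> a
  X1 -> B T0

CYK fill:
  cell(0,0) a: {S,T0}  orig:{S}
  cell(1,1) a: {S,T0}  orig:{S}
  cell(2,2) a: {S,T0}  orig:{S}
  cell(0,1) aa: {A,B}
  cell(1,2) aa: {A,B}
  cell(0,2) aaa: {S,X1}  orig:{S}

S ∈ T[0,2] ⇒ YES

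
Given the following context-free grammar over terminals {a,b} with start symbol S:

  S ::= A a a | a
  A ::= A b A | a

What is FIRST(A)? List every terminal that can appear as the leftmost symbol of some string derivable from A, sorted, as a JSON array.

FIRST iteration:
iter 1:
  A via A→a: +{a}
  S via S→A a a: +{a}
  S: {a}  A: {a}
iter 2: — fixpoint
  S: {a}  A: {a}

FIRST(A) = ["a"]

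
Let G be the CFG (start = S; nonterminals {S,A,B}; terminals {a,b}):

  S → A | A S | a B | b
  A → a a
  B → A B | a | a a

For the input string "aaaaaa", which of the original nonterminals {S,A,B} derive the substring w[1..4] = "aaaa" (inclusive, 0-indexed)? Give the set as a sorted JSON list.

Convert to CNF:
  S -> A S | T0 B | T0 T0 | b
  A -> T0 T0
  B -> A B | T0 T0 | a
  T0 -> a

CYK fill, restricted to cells inside w[1..4]:
  cell(1,1) a: {B,T0}  orig:{B}
  cell(2,2) a: {B,T0}  orig:{B}
  cell(3,3) a: {B,T0}  orig:{B}
  cell(4,4) a: {B,T0}  orig:{B}
  cell(1,2) aa: {A,B,S}
  cell(2,3) aa: {A,B,S}
  cell(3,4) aa: {A,B,S}
  cell(1,3) aaa: {B,S}
  cell(2,4) aaa: {B,S}
  cell(1,4) aaaa: {B,S}

Original NTs in T[1,4] deriving "aaaa": ["B", "S"]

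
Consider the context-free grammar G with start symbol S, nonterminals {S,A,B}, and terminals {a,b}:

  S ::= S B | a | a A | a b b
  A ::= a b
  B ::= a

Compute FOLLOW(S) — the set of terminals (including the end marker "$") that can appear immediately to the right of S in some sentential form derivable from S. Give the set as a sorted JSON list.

Compute FIRST by fixpoint:
[1]
  A via A→a b: +{a}
  B via B→a: +{a}
  S via S→a: +{a}
  FIRST(S)={a}  FIRST(A)={a}  FIRST(B)={a}
[2] done
  FIRST(S)={a}  FIRST(A)={a}  FIRST(B)={a}

FOLLOW iteration:
seed FOLLOW(S) with $
round 1:
  S→S B: FOLLOW(S) ⊇ FIRST(B) = {a}; new: +{a}
  S→S B: FOLLOW(B) ⊇ FOLLOW(S) ⊇ {$,a}; new: +{$,a}
  S→a A: FOLLOW(A) ⊇ FOLLOW(S) ⊇ {$,a}; new: +{$,a}
  S: {$,a}  A: {$,a}  B: {$,a}
round 2: done
  S: {$,a}  A: {$,a}  B: {$,a}

FOLLOW(S) = ["$", "a"]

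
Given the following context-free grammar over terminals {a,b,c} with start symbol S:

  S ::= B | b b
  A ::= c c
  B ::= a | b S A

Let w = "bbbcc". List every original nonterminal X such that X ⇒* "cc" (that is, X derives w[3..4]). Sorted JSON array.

Convert to CNF:
  S -> T1 T1 | T1 X3 | a
  A -> T0 T0
  B -> T1 X2 | a
  T0 -> c
  T1 -> b
  X2 -> S A
  X3 -> S A

CYK table (by increasing span) (cells [i..j] with 3 ≤ i ≤ j ≤ 4 only):
  [3..3]={T0}  "c"  orig:{}
  [4..4]={T0}  "c"  orig:{}
  [3..4]={A}  "cc"

Original NTs in T[3,4] deriving "cc": ["A"]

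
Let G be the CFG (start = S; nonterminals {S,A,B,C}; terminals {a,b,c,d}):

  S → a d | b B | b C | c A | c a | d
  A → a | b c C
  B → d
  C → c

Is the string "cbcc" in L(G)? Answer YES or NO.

CNF form of G:
  S -> T0 B | T0 C | T1 A | T1 T2 | T2 T3 | d
  A -> T0 X4 | a
  B -> d
  C -> c
  T0 -> b
  T1 -> c
  T2 -> a
  T3 -> d
  X4 -> T1 C

CYK fill:
  T[0,0] 'c' = {C,T1}  orig:{C}
  T[1,1] 'b' = {T0}  orig:{}
  T[2,2] 'c' = {C,T1}  orig:{C}
  T[3,3] 'c' = {C,T1}  orig:{C}
  T[0,1] 'cb' = ∅
  T[1,2] 'bc' = {S}
  T[2,3] 'cc' = {X4}  orig:{}
  T[0,2] 'cbc' = ∅
  T[1,3] 'bcc' = {A}
  T[0,3] 'cbcc' = {S}

S ∈ T[0,3] ⇒ YES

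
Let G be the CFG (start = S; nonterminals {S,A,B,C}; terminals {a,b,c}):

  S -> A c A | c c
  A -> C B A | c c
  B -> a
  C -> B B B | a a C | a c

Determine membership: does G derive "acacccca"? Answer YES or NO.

Convert to CNF:
  S -> A X5 | T0 T0
  A -> C X2 | T0 T0
  B -> a
  C -> B X3 | T1 T0 | T1 X4
  T0 -> c
  T1 -> a
  X2 -> B A
  X3 -> B B
  X4 -> T1 C
  X5 -> T0 A

CYK table (by increasing span):
  T[0,0] 'a' = {B,T1}  orig:{B}
  T[1,1] 'c' = {T0}  orig:{}
  T[2,2] 'a' = {B,T1}  orig:{B}
  T[3,3] 'c' = {T0}  orig:{}
  T[4,4] 'c' = {T0}  orig:{}
  T[5,5] 'c' = {T0}  orig:{}
  T[6,6] 'c' = {T0}  orig:{}
  T[7,7] 'a' = {B,T1}  orig:{B}
  T[0,1] 'ac' = {C}
  T[1,2] 'ca' = ∅
  T[2,3] 'ac' = {C}
  T[3,4] 'cc' = {A,S}
  T[4,5] 'cc' = {A,S}
  T[5,6] 'cc' = {A,S}
  T[6,7] 'ca' = ∅
  T[0,2] 'aca' = ∅
  T[1,3] 'cac' = ∅
  T[2,4] 'acc' = {X2}  orig:{}
  T[3,5] 'ccc' = {X5}  orig:{}
  T[4,6] 'ccc' = {X5}  orig:{}
  T[5,7] 'cca' = ∅
  T[0,3] 'acac' = ∅
  T[1,4] 'cacc' = ∅
  T[2,5] 'accc' = ∅
  T[3,6] 'cccc' = ∅
  T[4,7] 'ccca' = ∅
  T[0,4] 'acacc' = {A}
  T[1,5] 'caccc' = ∅
  T[2,6] 'acccc' = ∅
  T[3,7] 'cccca' = ∅
  T[0,5] 'acaccc' = ∅
  T[1,6] 'cacccc' = ∅
  T[2,7] 'acccca' = ∅
  T[0,6] 'acacccc' = ∅
  T[1,7] 'cacccca' = ∅
  T[0,7] 'acacccca' = ∅

S ∉ T[0,7] ⇒ NO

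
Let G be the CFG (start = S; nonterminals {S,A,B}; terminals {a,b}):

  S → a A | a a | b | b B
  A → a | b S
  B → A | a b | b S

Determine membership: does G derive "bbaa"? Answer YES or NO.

Convert to CNF:
  S -> T0 B | T1 A | T1 T1 | b
  A -> T0 S | a
  B -> T0 S | T1 T0 | a
  T0 -> b
  T1 -> a

CYK table (by increasing span):
  cell(0,0) b: {S,T0}  orig:{S}
  cell(1,1) b: {S,T0}  orig:{S}
  cell(2,2) a: {A,B,T1}  orig:{A,B}
  cell(3,3) a: {A,B,T1}  orig:{A,B}
  cell(0,1) bb: {A,B}
  cell(1,2) ba: {S}
  cell(2,3) aa: {S}
  cell(0,2) bba: {A,B}
  cell(1,3) baa: {A,B}
  cell(0,3) bbaa: {S}

S ∈ T[0,3] ⇒ YES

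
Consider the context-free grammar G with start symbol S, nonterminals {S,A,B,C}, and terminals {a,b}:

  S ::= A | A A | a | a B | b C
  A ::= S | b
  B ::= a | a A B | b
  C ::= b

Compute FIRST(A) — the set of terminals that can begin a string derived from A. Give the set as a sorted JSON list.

Compute FIRST by fixpoint:
round 1:
  A via A→b: +{b}
  B via B→a: +{a}
  B via B→b: +{b}
  C via C→b: +{b}
  S via S→A: +{b}
  S via S→a: +{a}
  S: {a,b}  A: {b}  B: {a,b}  C: {b}
round 2:
  A via A→S: +{a}
  S: {a,b}  A: {a,b}  B: {a,b}  C: {b}
round 3: — fixpoint
  S: {a,b}  A: {a,b}  B: {a,b}  C: {b}

FIRST(A) = ["a", "b"]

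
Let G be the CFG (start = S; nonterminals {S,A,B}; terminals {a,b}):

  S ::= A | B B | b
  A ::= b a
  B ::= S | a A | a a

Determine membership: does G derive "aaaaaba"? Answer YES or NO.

CNF form of G:
  S -> B B | T0 T1 | b
  A -> T0 T1
  B -> B B | T0 T1 | T1 A | T1 T1 | b
  T0 -> b
  T1 -> a

Fill CYK table bottom-up:
  cell(0,0) a: {T1}  orig:{}
  cell(1,1) a: {T1}  orig:{}
  cell(2,2) a: {T1}  orig:{}
  cell(3,3) a: {T1}  orig:{}
  cell(4,4) a: {T1}  orig:{}
  cell(5,5) b: {B,S,T0}  orig:{B,S}
  cell(6,6) a: {T1}  orig:{}
  cell(0,1) aa: {B}
  cell(1,2) aa: {B}
  cell(2,3) aa: {B}
  cell(3,4) aa: {B}
  cell(4,5) ab: ∅
  cell(5,6) ba: {A,B,S}
  cell(0,2) aaa: ∅
  cell(1,3) aaa: ∅
  cell(2,4) aaa: ∅
  cell(3,5) aab: {B,S}
  cell(4,6) aba: {B}
  cell(0,3) aaaa: {B,S}
  cell(1,4) aaaa: {B,S}
  cell(2,5) aaab: ∅
  cell(3,6) aaba: {B,S}
  cell(0,4) aaaaa: ∅
  cell(1,5) aaaab: {B,S}
  cell(2,6) aaaba: {B,S}
  cell(0,5) aaaaab: ∅
  cell(1,6) aaaaba: {B,S}
  cell(0,6) aaaaaba: {B,S}

S ∈ T[0,6] ⇒ YES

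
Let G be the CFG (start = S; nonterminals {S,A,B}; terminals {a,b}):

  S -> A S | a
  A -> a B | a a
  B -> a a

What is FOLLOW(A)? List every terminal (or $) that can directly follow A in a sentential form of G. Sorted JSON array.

Compute FIRST by fixpoint:
pass 1:
  A via A→a B: +{a}
  B via B→a a: +{a}
  S via S→A S: +{a}
  FIRST[S]={a}  FIRST[A]={a}  FIRST[B]={a}
pass 2: (stable)
  FIRST[S]={a}  FIRST[A]={a}  FIRST[B]={a}

FOLLOW sets:
seed FOLLOW(S) with $
[1]
  S→A S: FOLLOW(A) ⊇ FIRST(S) = {a}; new: +{a}
  FOLLOW(S)={$}  FOLLOW(A)={a}  FOLLOW(B)={}
[2]
  A→a B: FOLLOW(B) ⊇ FOLLOW(A) ⊇ {a}; new: +{a}
  FOLLOW(S)={$}  FOLLOW(A)={a}  FOLLOW(B)={a}
[3] (no change)
  FOLLOW(S)={$}  FOLLOW(A)={a}  FOLLOW(B)={a}

FOLLOW(A) = ["a"]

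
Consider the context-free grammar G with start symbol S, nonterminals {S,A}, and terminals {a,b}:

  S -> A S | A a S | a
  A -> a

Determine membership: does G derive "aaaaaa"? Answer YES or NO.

CNF form of G:
  S -> A S | A X1 | a
  A -> a
  T0 -> a
  X1 -> T0 S

CYK fill:
  cell(0,0) a: {A,S,T0}  orig:{A,S}
  cell(1,1) a: {A,S,T0}  orig:{A,S}
  cell(2,2) a: {A,S,T0}  orig:{A,S}
  cell(3,3) a: {A,S,T0}  orig:{A,S}
  cell(4,4) a: {A,S,T0}  orig:{A,S}
  cell(5,5) a: {A,S,T0}  orig:{A,S}
  cell(0,1) aa: {S,X1}  orig:{S}
  cell(1,2) aa: {S,X1}  orig:{S}
  cell(2,3) aa: {S,X1}  orig:{S}
  cell(3,4) aa: {S,X1}  orig:{S}
  cell(4,5) aa: {S,X1}  orig:{S}
  cell(0,2) aaa: {S,X1}  orig:{S}
  cell(1,3) aaa: {S,X1}  orig:{S}
  cell(2,4) aaa: {S,X1}  orig:{S}
  cell(3,5) aaa: {S,X1}  orig:{S}
  cell(0,3) aaaa: {S,X1}  orig:{S}
  cell(1,4) aaaa: {S,X1}  orig:{S}
  cell(2,5) aaaa: {S,X1}  orig:{S}
  cell(0,4) aaaaa: {S,X1}  orig:{S}
  cell(1,5) aaaaa: {S,X1}  orig:{S}
  cell(0,5) aaaaaa: {S,X1}  orig:{S}

S ∈ T[0,5] ⇒ YES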